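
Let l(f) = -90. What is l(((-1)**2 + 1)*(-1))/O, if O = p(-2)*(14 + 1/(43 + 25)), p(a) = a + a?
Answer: 1530/953 ≈ 1.6055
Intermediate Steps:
p(a) = 2*a
O = -953/17 (O = (2*(-2))*(14 + 1/(43 + 25)) = -4*(14 + 1/68) = -4*953/68 = -953/17 ≈ -56.059)
l(((-1)**2 + 1)*(-1))/O = -90/(-953/17) = -90*(-17/953) = 1530/953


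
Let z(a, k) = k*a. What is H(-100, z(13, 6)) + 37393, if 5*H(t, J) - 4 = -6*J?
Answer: 186501/5 ≈ 37300.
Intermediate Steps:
z(a, k) = a*k
H(t, J) = ⅘ - 6*J/5 (H(t, J) = ⅘ + (-6*J)/5 = ⅘ - 6*J/5)
H(-100, z(13, 6)) + 37393 = (⅘ - 78*6/5) + 37393 = (⅘ - 6/5*78) + 37393 = (⅘ - 468/5) + 37393 = -464/5 + 37393 = 186501/5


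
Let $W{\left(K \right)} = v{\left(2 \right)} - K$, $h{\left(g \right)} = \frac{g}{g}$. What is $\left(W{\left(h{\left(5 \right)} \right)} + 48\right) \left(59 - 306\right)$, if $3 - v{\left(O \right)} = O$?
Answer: $-11856$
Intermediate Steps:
$v{\left(O \right)} = 3 - O$
$h{\left(g \right)} = 1$
$W{\left(K \right)} = 1 - K$ ($W{\left(K \right)} = \left(3 - 2\right) - K = 1 - K$)
$\left(W{\left(h{\left(5 \right)} \right)} + 48\right) \left(59 - 306\right) = \left(\left(1 - 1\right) + 48\right) \left(59 - 306\right) = \left(\left(1 - 1\right) + 48\right) \left(-247\right) = \left(0 + 48\right) \left(-247\right) = 48 \left(-247\right) = -11856$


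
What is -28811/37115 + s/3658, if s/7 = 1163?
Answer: 196762577/135766670 ≈ 1.4493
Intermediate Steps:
s = 8141 (s = 7*1163 = 8141)
-28811/37115 + s/3658 = -28811/37115 + 8141/3658 = 196762577/135766670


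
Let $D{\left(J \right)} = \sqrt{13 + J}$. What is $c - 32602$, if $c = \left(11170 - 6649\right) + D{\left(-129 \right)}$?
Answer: $-28081 + 2 i \sqrt{29} \approx -28081.0 + 10.77 i$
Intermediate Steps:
$c = 4521 + 2 i \sqrt{29}$ ($c = \left(11170 - 6649\right) + \sqrt{13 - 129} = 4521 + \sqrt{-116} = 4521 + 2 i \sqrt{29} \approx 4521.0 + 10.77 i$)
$c - 32602 = \left(4521 + 2 i \sqrt{29}\right) - 32602 = -28081 + 2 i \sqrt{29}$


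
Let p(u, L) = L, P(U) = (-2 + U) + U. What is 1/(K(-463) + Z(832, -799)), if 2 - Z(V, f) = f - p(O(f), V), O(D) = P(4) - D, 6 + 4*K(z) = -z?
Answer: 4/6989 ≈ 0.00057233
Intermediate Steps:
P(U) = -2 + 2*U
K(z) = -3/2 - z/4 (K(z) = -3/2 + (-z)/4 = -3/2 - z/4)
O(D) = 6 - D (O(D) = (-2 + 2*4) - D = (-2 + 8) - D = 6 - D)
Z(V, f) = 2 + V - f (Z(V, f) = 2 - (f - V) = 2 + (V - f) = 2 + V - f)
1/(K(-463) + Z(832, -799)) = 1/((-3/2 - ¼*(-463)) + (2 + 832 - 1*(-799))) = 1/((-3/2 + 463/4) + (2 + 832 + 799)) = 1/(457/4 + 1633) = 1/(6989/4) = 4/6989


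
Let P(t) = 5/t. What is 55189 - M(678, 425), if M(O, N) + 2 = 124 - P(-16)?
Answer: 881067/16 ≈ 55067.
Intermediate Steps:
M(O, N) = 1957/16 (M(O, N) = -2 + (124 - 5/(-16)) = -2 + (124 - 5*(-1)/16) = -2 + (124 - 1*(-5/16)) = -2 + (124 + 5/16) = -2 + 1989/16 = 1957/16)
55189 - M(678, 425) = 55189 - 1*1957/16 = 55189 - 1957/16 = 881067/16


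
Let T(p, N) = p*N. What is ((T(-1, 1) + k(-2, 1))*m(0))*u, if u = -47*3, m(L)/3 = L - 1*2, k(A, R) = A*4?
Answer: -7614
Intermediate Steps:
k(A, R) = 4*A
T(p, N) = N*p
m(L) = -6 + 3*L (m(L) = 3*(L - 1*2) = 3*(L - 2) = 3*(-2 + L) = -6 + 3*L)
u = -141
((T(-1, 1) + k(-2, 1))*m(0))*u = ((1*(-1) + 4*(-2))*(-6 + 3*0))*(-141) = ((-1 - 8)*(-6 + 0))*(-141) = -9*(-6)*(-141) = 54*(-141) = -7614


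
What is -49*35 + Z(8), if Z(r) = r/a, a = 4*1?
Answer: -1713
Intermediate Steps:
a = 4
Z(r) = r/4
-49*35 + Z(8) = -49*35 + (¼)*8 = -1715 + 2 = -1713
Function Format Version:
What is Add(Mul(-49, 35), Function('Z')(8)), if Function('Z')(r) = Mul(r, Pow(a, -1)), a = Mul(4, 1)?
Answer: -1713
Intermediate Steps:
a = 4
Function('Z')(r) = Mul(Rational(1, 4), r) (Function('Z')(r) = Mul(r, Pow(4, -1)) = Mul(r, Rational(1, 4)) = Mul(Rational(1, 4), r))
Add(Mul(-49, 35), Function('Z')(8)) = Add(Mul(-49, 35), Mul(Rational(1, 4), 8)) = Add(-1715, 2) = -1713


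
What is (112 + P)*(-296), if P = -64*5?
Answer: 61568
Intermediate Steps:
P = -320
(112 + P)*(-296) = (112 - 320)*(-296) = -208*(-296) = 61568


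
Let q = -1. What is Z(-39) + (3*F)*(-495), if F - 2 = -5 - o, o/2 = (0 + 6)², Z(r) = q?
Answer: 111374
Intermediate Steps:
Z(r) = -1
o = 72 (o = 2*(0 + 6)² = 2*6² = 2*36 = 72)
F = -75 (F = 2 + (-5 - 1*72) = 2 + (-5 - 72) = 2 - 77 = -75)
Z(-39) + (3*F)*(-495) = -1 + (3*(-75))*(-495) = -1 - 225*(-495) = -1 + 111375 = 111374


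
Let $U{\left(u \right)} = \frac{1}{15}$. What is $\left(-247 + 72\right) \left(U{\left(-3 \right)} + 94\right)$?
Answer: $- \frac{49385}{3} \approx -16462.0$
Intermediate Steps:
$U{\left(u \right)} = \frac{1}{15}$
$\left(-247 + 72\right) \left(U{\left(-3 \right)} + 94\right) = \left(-247 + 72\right) \left(\frac{1}{15} + 94\right) = \left(-175\right) \frac{1411}{15} = - \frac{49385}{3}$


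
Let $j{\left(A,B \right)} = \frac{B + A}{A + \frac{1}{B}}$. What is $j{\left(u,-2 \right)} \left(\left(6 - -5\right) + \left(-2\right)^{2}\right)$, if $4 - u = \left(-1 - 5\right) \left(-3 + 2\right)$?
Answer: $24$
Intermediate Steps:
$u = -2$ ($u = 4 - \left(-1 - 5\right) \left(-3 + 2\right) = 4 - \left(-6\right) \left(-1\right) = 4 - 6 = -2$)
$j{\left(A,B \right)} = \frac{A + B}{A + \frac{1}{B}}$
$j{\left(u,-2 \right)} \left(\left(6 - -5\right) + \left(-2\right)^{2}\right) = - \frac{2 \left(-2 - 2\right)}{1 - -4} \left(\left(6 - -5\right) + \left(-2\right)^{2}\right) = \left(-2\right) \frac{1}{1 + 4} \left(-4\right) \left(\left(6 + 5\right) + 4\right) = \left(-2\right) \frac{1}{5} \left(-4\right) \left(11 + 4\right) = \left(-2\right) \frac{1}{5} \left(-4\right) 15 = \frac{8}{5} \cdot 15 = 24$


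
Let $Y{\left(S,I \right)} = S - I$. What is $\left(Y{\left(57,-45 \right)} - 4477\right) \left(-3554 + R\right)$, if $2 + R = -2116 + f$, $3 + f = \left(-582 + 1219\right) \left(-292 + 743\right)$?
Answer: $-1232052500$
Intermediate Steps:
$f = 287284$ ($f = -3 + \left(-582 + 1219\right) \left(-292 + 743\right) = -3 + 637 \cdot 451 = -3 + 287287 = 287284$)
$R = 285166$ ($R = -2 + \left(-2116 + 287284\right) = -2 + 285168 = 285166$)
$\left(Y{\left(57,-45 \right)} - 4477\right) \left(-3554 + R\right) = \left(\left(57 - -45\right) - 4477\right) \left(-3554 + 285166\right) = \left(\left(57 + 45\right) - 4477\right) 281612 = \left(102 - 4477\right) 281612 = \left(-4375\right) 281612 = -1232052500$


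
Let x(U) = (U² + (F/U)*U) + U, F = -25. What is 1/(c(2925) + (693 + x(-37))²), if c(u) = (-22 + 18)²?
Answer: 1/4000016 ≈ 2.5000e-7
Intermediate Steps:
c(u) = 16 (c(u) = (-4)² = 16)
x(U) = -25 + U + U² (x(U) = (U² + (-25/U)*U) + U = (U² - 25) + U = (-25 + U²) + U = -25 + U + U²)
1/(c(2925) + (693 + x(-37))²) = 1/(16 + (693 + (-25 - 37 + (-37)²))²) = 1/(16 + (693 + (-25 - 37 + 1369))²) = 1/(16 + (693 + 1307)²) = 1/(16 + 2000²) = 1/(16 + 4000000) = 1/4000016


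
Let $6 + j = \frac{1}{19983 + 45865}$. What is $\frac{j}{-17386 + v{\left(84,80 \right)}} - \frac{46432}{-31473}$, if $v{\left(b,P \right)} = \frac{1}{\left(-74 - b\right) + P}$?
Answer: $\frac{2073605619422201}{1405223270170668} \approx 1.4756$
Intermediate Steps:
$j = - \frac{395087}{65848}$ ($j = -6 + \frac{1}{19983 + 45865} = -6 + \frac{1}{65848} = - \frac{395087}{65848} \approx -6.0$)
$v{\left(b,P \right)} = \frac{1}{-74 + P - b}$
$\frac{j}{-17386 + v{\left(84,80 \right)}} - \frac{46432}{-31473} = - \frac{395087}{65848 \left(-17386 - \frac{1}{74 + 84 - 80}\right)} - \frac{46432}{-31473} = - \frac{395087}{65848 \left(-17386 - \frac{1}{74 + 84 - 80}\right)} - - \frac{46432}{31473} = - \frac{395087}{65848 \left(-17386 - \frac{1}{78}\right)} + \frac{46432}{31473} = - \frac{395087}{65848 \left(- \frac{1356109}{78}\right)} + \frac{46432}{31473} = \left(- \frac{395087}{65848}\right) \left(- \frac{78}{1356109}\right) + \frac{46432}{31473} = \frac{15408393}{44648532716} + \frac{46432}{31473} = \frac{2073605619422201}{1405223270170668}$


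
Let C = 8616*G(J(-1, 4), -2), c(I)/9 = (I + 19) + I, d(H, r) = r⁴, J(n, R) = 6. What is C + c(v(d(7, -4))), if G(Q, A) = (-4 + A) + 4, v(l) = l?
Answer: -12453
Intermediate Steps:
c(I) = 171 + 18*I (c(I) = 9*((I + 19) + I) = 9*((19 + I) + I) = 9*(19 + 2*I) = 171 + 18*I)
G(Q, A) = A
C = -17232 (C = 8616*(-2) = -17232)
C + c(v(d(7, -4))) = -17232 + (171 + 18*(-4)⁴) = -17232 + (171 + 18*256) = -17232 + (171 + 4608) = -17232 + 4779 = -12453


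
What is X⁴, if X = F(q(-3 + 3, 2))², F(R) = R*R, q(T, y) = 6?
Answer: 2821109907456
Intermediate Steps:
F(R) = R²
X = 1296 (X = (6²)² = 36² = 1296)
X⁴ = 1296⁴ = 2821109907456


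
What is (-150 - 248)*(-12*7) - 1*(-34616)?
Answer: 68048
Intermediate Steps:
(-150 - 248)*(-12*7) - 1*(-34616) = -398*(-84) + 34616 = 33432 + 34616 = 68048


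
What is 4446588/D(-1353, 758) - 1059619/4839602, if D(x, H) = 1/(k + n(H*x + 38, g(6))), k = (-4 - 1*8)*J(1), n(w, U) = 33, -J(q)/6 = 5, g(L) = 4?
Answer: 8457248456884949/4839602 ≈ 1.7475e+9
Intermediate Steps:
J(q) = -30 (J(q) = -6*5 = -30)
k = 360 (k = (-4 - 1*8)*(-30) = (-4 - 8)*(-30) = -12*(-30) = 360)
D(x, H) = 1/393 (D(x, H) = 1/(360 + 33) = 1/393)
4446588/D(-1353, 758) - 1059619/4839602 = 4446588/(1/393) - 1059619/4839602 = 4446588*393 - 1059619*1/4839602 = 1747509084 - 1059619/4839602 = 8457248456884949/4839602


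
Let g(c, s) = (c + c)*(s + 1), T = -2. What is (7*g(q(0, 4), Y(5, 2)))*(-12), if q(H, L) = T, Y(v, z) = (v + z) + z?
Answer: 3360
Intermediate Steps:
Y(v, z) = v + 2*z
q(H, L) = -2
g(c, s) = 2*c*(1 + s) (g(c, s) = (2*c)*(1 + s) = 2*c*(1 + s))
(7*g(q(0, 4), Y(5, 2)))*(-12) = (7*(2*(-2)*(1 + (5 + 2*2))))*(-12) = (7*(2*(-2)*(1 + (5 + 4))))*(-12) = (7*(2*(-2)*(1 + 9)))*(-12) = (7*(2*(-2)*10))*(-12) = (7*(-40))*(-12) = -280*(-12) = 3360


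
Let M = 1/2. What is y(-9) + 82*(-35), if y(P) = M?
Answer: -5739/2 ≈ -2869.5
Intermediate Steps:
M = 1/2 ≈ 0.50000
y(P) = 1/2
y(-9) + 82*(-35) = 1/2 + 82*(-35) = 1/2 - 2870 = -5739/2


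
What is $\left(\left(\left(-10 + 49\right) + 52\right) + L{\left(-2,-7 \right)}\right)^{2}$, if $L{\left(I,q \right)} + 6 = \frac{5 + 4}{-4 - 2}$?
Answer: $\frac{27889}{4} \approx 6972.3$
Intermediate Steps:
$L{\left(I,q \right)} = - \frac{15}{2}$ ($L{\left(I,q \right)} = -6 + \frac{5 + 4}{-4 - 2} = -6 + \frac{9}{-6} = -6 + 9 \left(- \frac{1}{6}\right) = -6 - \frac{3}{2} = - \frac{15}{2}$)
$\left(\left(\left(-10 + 49\right) + 52\right) + L{\left(-2,-7 \right)}\right)^{2} = \left(\left(\left(-10 + 49\right) + 52\right) - \frac{15}{2}\right)^{2} = \left(\left(39 + 52\right) - \frac{15}{2}\right)^{2} = \left(91 - \frac{15}{2}\right)^{2} = \left(\frac{167}{2}\right)^{2} = \frac{27889}{4}$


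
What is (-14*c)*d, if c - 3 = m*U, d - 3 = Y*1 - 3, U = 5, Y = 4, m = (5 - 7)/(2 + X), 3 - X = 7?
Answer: -448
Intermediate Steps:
X = -4 (X = 3 - 1*7 = 3 - 7 = -4)
m = 1 (m = (5 - 7)/(2 - 4) = -2/(-2) = -2*(-1/2) = 1)
d = 4 (d = 3 + (4*1 - 3) = 3 + (4 - 3) = 3 + 1 = 4)
c = 8 (c = 3 + 1*5 = 3 + 5 = 8)
(-14*c)*d = -14*8*4 = -112*4 = -448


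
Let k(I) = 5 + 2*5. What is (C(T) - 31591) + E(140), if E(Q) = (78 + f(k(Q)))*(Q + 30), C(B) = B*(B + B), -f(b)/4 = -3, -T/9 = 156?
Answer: 3926141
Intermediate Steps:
k(I) = 15 (k(I) = 5 + 10 = 15)
T = -1404 (T = -9*156 = -1404)
f(b) = 12 (f(b) = -4*(-3) = 12)
C(B) = 2*B² (C(B) = B*(2*B) = 2*B²)
E(Q) = 2700 + 90*Q (E(Q) = (78 + 12)*(Q + 30) = 90*(30 + Q) = 2700 + 90*Q)
(C(T) - 31591) + E(140) = (2*(-1404)² - 31591) + (2700 + 90*140) = (2*1971216 - 31591) + (2700 + 12600) = (3942432 - 31591) + 15300 = 3910841 + 15300 = 3926141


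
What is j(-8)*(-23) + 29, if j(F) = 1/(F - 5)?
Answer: 400/13 ≈ 30.769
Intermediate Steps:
j(F) = 1/(-5 + F)
j(-8)*(-23) + 29 = -23/(-5 - 8) + 29 = -23/(-13) + 29 = -1/13*(-23) + 29 = 23/13 + 29 = 400/13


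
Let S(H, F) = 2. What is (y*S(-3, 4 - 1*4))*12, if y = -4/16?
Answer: -6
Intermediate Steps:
y = -¼ (y = -4*1/16 = -¼ ≈ -0.25000)
(y*S(-3, 4 - 1*4))*12 = -¼*2*12 = -½*12 = -6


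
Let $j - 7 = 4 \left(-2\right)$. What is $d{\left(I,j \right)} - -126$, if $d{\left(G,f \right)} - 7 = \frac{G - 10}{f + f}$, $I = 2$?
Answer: $137$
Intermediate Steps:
$j = -1$ ($j = 7 + 4 \left(-2\right) = 7 - 8 = -1$)
$d{\left(G,f \right)} = 7 + \frac{-10 + G}{2 f}$ ($d{\left(G,f \right)} = 7 + \frac{G - 10}{f + f} = 7 + \frac{-10 + G}{2 f}$)
$d{\left(I,j \right)} - -126 = \frac{-10 + 2 + 14 \left(-1\right)}{2 \left(-1\right)} - -126 = \frac{1}{2} \left(-1\right) \left(-10 + 2 - 14\right) + 126 = \frac{1}{2} \left(-1\right) \left(-22\right) + 126 = 11 + 126 = 137$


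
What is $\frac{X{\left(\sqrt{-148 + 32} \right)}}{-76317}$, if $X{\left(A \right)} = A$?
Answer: $- \frac{2 i \sqrt{29}}{76317} \approx - 0.00014113 i$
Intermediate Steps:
$\frac{X{\left(\sqrt{-148 + 32} \right)}}{-76317} = \frac{\sqrt{-148 + 32}}{-76317} = \sqrt{-116} \left(- \frac{1}{76317}\right) = 2 i \sqrt{29} \left(- \frac{1}{76317}\right) = - \frac{2 i \sqrt{29}}{76317}$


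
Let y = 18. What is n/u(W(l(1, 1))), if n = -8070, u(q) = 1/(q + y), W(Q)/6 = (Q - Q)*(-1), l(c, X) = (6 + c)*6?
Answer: -145260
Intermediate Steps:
l(c, X) = 36 + 6*c
W(Q) = 0 (W(Q) = 6*((Q - Q)*(-1)) = 6*(0*(-1)) = 6*0 = 0)
u(q) = 1/(18 + q) (u(q) = 1/(q + 18) = 1/(18 + q))
n/u(W(l(1, 1))) = -8070/(1/(18 + 0)) = -8070/(1/18) = -8070/1/18 = -8070*18 = -145260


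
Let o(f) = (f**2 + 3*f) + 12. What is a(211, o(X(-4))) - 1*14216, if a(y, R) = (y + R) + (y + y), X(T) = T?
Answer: -13567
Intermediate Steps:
o(f) = 12 + f**2 + 3*f
a(y, R) = R + 3*y (a(y, R) = (R + y) + 2*y = R + 3*y)
a(211, o(X(-4))) - 1*14216 = ((12 + (-4)**2 + 3*(-4)) + 3*211) - 1*14216 = ((12 + 16 - 12) + 633) - 14216 = (16 + 633) - 14216 = 649 - 14216 = -13567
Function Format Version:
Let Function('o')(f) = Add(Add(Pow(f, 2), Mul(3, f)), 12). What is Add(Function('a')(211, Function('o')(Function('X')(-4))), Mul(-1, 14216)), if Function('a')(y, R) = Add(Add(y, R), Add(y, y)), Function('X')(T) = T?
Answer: -13567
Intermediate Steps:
Function('o')(f) = Add(12, Pow(f, 2), Mul(3, f))
Function('a')(y, R) = Add(R, Mul(3, y)) (Function('a')(y, R) = Add(Add(R, y), Mul(2, y)) = Add(R, Mul(3, y)))
Add(Function('a')(211, Function('o')(Function('X')(-4))), Mul(-1, 14216)) = Add(Add(Add(12, Pow(-4, 2), Mul(3, -4)), Mul(3, 211)), Mul(-1, 14216)) = Add(Add(Add(12, 16, -12), 633), -14216) = Add(Add(16, 633), -14216) = Add(649, -14216) = -13567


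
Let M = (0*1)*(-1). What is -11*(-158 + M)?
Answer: 1738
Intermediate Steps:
M = 0 (M = 0*(-1) = 0)
-11*(-158 + M) = -11*(-158 + 0) = -11*(-158) = 1738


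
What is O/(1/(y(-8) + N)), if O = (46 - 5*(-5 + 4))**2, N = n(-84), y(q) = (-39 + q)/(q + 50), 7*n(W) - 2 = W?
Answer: -66759/2 ≈ -33380.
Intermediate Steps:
n(W) = 2/7 + W/7
y(q) = (-39 + q)/(50 + q)
N = -82/7 (N = 2/7 + (1/7)*(-84) = 2/7 - 12 = -82/7 ≈ -11.714)
O = 2601 (O = (46 - 5*(-1))**2 = (46 + 5)**2 = 51**2 = 2601)
O/(1/(y(-8) + N)) = 2601/(1/((-39 - 8)/(50 - 8) - 82/7)) = 2601/(1/(-47/42 - 82/7)) = 2601/(1/(-77/6)) = 2601/(-6/77) = 2601*(-77/6) = -66759/2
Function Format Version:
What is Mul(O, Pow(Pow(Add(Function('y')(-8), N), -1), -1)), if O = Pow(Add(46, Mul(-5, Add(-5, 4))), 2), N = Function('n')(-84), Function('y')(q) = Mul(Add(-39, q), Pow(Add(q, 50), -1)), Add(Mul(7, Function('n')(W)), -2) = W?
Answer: Rational(-66759, 2) ≈ -33380.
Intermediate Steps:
Function('n')(W) = Add(Rational(2, 7), Mul(Rational(1, 7), W))
Function('y')(q) = Mul(Pow(Add(50, q), -1), Add(-39, q)) (Function('y')(q) = Mul(Add(-39, q), Pow(Add(50, q), -1)) = Mul(Pow(Add(50, q), -1), Add(-39, q)))
N = Rational(-82, 7) (N = Add(Rational(2, 7), Mul(Rational(1, 7), -84)) = Add(Rational(2, 7), -12) = Rational(-82, 7) ≈ -11.714)
O = 2601 (O = Pow(Add(46, Mul(-5, -1)), 2) = Pow(Add(46, 5), 2) = Pow(51, 2) = 2601)
Mul(O, Pow(Pow(Add(Function('y')(-8), N), -1), -1)) = Mul(2601, Pow(Pow(Add(Mul(Pow(Add(50, -8), -1), Add(-39, -8)), Rational(-82, 7)), -1), -1)) = Mul(2601, Pow(Pow(Add(Mul(Pow(42, -1), -47), Rational(-82, 7)), -1), -1)) = Mul(2601, Pow(Pow(Add(Mul(Rational(1, 42), -47), Rational(-82, 7)), -1), -1)) = Mul(2601, Pow(Pow(Add(Rational(-47, 42), Rational(-82, 7)), -1), -1)) = Mul(2601, Pow(Pow(Rational(-77, 6), -1), -1)) = Mul(2601, Pow(Rational(-6, 77), -1)) = Mul(2601, Rational(-77, 6)) = Rational(-66759, 2)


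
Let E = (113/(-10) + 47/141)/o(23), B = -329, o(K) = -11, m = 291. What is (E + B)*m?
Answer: -10499377/110 ≈ -95449.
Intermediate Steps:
E = 329/330 (E = (113/(-10) + 47/141)/(-11) = (113*(-⅒) + 47*(1/141))*(-1/11) = (-113/10 + ⅓)*(-1/11) = -329/30*(-1/11) = 329/330 ≈ 0.99697)
(E + B)*m = (329/330 - 329)*291 = -108241/330*291 = -10499377/110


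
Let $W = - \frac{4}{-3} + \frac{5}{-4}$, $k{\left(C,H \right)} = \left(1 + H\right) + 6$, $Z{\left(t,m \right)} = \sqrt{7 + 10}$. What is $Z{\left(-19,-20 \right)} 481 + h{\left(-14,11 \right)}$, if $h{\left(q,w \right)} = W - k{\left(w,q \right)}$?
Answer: $\frac{85}{12} + 481 \sqrt{17} \approx 1990.3$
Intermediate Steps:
$Z{\left(t,m \right)} = \sqrt{17}$
$k{\left(C,H \right)} = 7 + H$
$W = \frac{1}{12}$ ($W = \left(-4\right) \left(- \frac{1}{3}\right) + 5 \left(- \frac{1}{4}\right) = \frac{4}{3} - \frac{5}{4} = \frac{1}{12} \approx 0.083333$)
$h{\left(q,w \right)} = - \frac{83}{12} - q$ ($h{\left(q,w \right)} = \frac{1}{12} - \left(7 + q\right) = - \frac{83}{12} - q$)
$Z{\left(-19,-20 \right)} 481 + h{\left(-14,11 \right)} = \sqrt{17} \cdot 481 - - \frac{85}{12} = 481 \sqrt{17} + \left(- \frac{83}{12} + 14\right) = 481 \sqrt{17} + \frac{85}{12} = \frac{85}{12} + 481 \sqrt{17}$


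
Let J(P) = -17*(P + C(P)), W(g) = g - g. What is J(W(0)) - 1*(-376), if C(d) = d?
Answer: 376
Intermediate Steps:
W(g) = 0
J(P) = -34*P (J(P) = -17*(P + P) = -34*P)
J(W(0)) - 1*(-376) = -34*0 - 1*(-376) = 0 + 376 = 376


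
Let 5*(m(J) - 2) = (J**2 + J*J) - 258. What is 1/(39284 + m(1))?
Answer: 5/196174 ≈ 2.5488e-5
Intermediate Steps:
m(J) = -248/5 + 2*J**2/5 (m(J) = 2 + ((J**2 + J*J) - 258)/5 = 2 + ((J**2 + J**2) - 258)/5 = 2 + (2*J**2 - 258)/5 = 2 + (-258 + 2*J**2)/5 = 2 + (-258/5 + 2*J**2/5) = -248/5 + 2*J**2/5)
1/(39284 + m(1)) = 1/(39284 + (-248/5 + (2/5)*1**2)) = 1/(39284 + (-248/5 + (2/5)*1)) = 1/(39284 + (-248/5 + 2/5)) = 1/(39284 - 246/5) = 1/(196174/5) = 5/196174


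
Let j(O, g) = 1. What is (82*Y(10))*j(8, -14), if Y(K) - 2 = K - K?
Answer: 164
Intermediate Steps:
Y(K) = 2 (Y(K) = 2 + (K - K) = 2 + 0 = 2)
(82*Y(10))*j(8, -14) = (82*2)*1 = 164*1 = 164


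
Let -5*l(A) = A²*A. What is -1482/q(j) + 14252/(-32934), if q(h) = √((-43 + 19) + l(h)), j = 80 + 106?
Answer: -7126/16467 + 247*I*√2010930/268124 ≈ -0.43274 + 1.3064*I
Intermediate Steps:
j = 186
l(A) = -A³/5 (l(A) = -A²*A/5 = -A³/5)
q(h) = √(-24 - h³/5) (q(h) = √((-43 + 19) - h³/5) = √(-24 - h³/5))
-1482/q(j) + 14252/(-32934) = -1482*5/√(-600 - 5*186³) + 14252/(-32934) = -1482*5/√(-600 - 5*6434856) + 14252*(-1/32934) = -1482*5/√(-600 - 32174280) - 7126/16467 = -1482*(-I*√2010930/1608744) - 7126/16467 = -(-247)*I*√2010930/268124 - 7126/16467 = 247*I*√2010930/268124 - 7126/16467 = -7126/16467 + 247*I*√2010930/268124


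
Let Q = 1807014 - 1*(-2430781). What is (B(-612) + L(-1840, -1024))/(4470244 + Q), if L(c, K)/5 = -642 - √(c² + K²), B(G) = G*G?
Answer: 371334/8708039 - 80*√17321/8708039 ≈ 0.041434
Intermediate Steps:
Q = 4237795 (Q = 1807014 + 2430781 = 4237795)
B(G) = G²
L(c, K) = -3210 - 5*√(K² + c²) (L(c, K) = 5*(-642 - √(c² + K²)) = 5*(-642 - √(K² + c²)) = -3210 - 5*√(K² + c²))
(B(-612) + L(-1840, -1024))/(4470244 + Q) = ((-612)² + (-3210 - 5*√((-1024)² + (-1840)²)))/(4470244 + 4237795) = (374544 + (-3210 - 5*√(1048576 + 3385600)))/8708039 = (374544 + (-3210 - 80*√17321))*(1/8708039) = (371334 - 80*√17321)*(1/8708039) = 371334/8708039 - 80*√17321/8708039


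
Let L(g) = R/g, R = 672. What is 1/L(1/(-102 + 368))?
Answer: 1/178752 ≈ 5.5943e-6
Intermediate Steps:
L(g) = 672/g
1/L(1/(-102 + 368)) = 1/(672/(1/(-102 + 368))) = 1/(672/(1/266)) = 1/(672*266) = 1/178752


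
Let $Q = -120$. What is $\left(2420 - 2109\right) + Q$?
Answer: $191$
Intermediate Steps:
$\left(2420 - 2109\right) + Q = \left(2420 - 2109\right) - 120 = 311 - 120 = 191$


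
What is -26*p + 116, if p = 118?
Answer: -2952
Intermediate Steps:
-26*p + 116 = -26*118 + 116 = -3068 + 116 = -2952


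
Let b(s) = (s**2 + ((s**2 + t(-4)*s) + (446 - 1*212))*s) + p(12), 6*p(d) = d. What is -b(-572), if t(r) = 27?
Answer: 178121942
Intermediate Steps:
p(d) = d/6
b(s) = 2 + s**2 + s*(234 + s**2 + 27*s) (b(s) = (s**2 + ((s**2 + 27*s) + (446 - 1*212))*s) + (1/6)*12 = (s**2 + ((s**2 + 27*s) + (446 - 212))*s) + 2 = (s**2 + ((s**2 + 27*s) + 234)*s) + 2 = (s**2 + (234 + s**2 + 27*s)*s) + 2 = (s**2 + s*(234 + s**2 + 27*s)) + 2 = 2 + s**2 + s*(234 + s**2 + 27*s))
-b(-572) = -(2 + (-572)**3 + 28*(-572)**2 + 234*(-572)) = -(2 - 187149248 + 28*327184 - 133848) = -(2 - 187149248 + 9161152 - 133848) = -1*(-178121942) = 178121942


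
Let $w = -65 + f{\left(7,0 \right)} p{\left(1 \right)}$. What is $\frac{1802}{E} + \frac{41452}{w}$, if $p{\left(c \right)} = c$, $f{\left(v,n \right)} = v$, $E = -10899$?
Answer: $- \frac{225944932}{316071} \approx -714.86$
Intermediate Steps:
$w = -58$ ($w = -65 + 7 \cdot 1 = -65 + 7 = -58$)
$\frac{1802}{E} + \frac{41452}{w} = \frac{1802}{-10899} + \frac{41452}{-58} = 1802 \left(- \frac{1}{10899}\right) + 41452 \left(- \frac{1}{58}\right) = - \frac{1802}{10899} - \frac{20726}{29} = - \frac{225944932}{316071}$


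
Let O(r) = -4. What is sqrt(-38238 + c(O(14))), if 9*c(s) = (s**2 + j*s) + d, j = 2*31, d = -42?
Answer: 4*I*sqrt(21526)/3 ≈ 195.62*I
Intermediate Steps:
j = 62
c(s) = -14/3 + s**2/9 + 62*s/9 (c(s) = ((s**2 + 62*s) - 42)/9 = (-42 + s**2 + 62*s)/9 = -14/3 + s**2/9 + 62*s/9)
sqrt(-38238 + c(O(14))) = sqrt(-38238 + (-14/3 + (1/9)*(-4)**2 + (62/9)*(-4))) = sqrt(-38238 + (-14/3 + (1/9)*16 - 248/9)) = sqrt(-38238 + (-14/3 + 16/9 - 248/9)) = sqrt(-38238 - 274/9) = sqrt(-344416/9) = 4*I*sqrt(21526)/3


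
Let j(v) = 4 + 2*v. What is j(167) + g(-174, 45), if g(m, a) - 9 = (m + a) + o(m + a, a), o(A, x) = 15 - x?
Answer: 188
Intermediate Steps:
g(m, a) = 24 + m (g(m, a) = 9 + ((m + a) + (15 - a)) = 9 + ((a + m) + (15 - a)) = 9 + (15 + m) = 24 + m)
j(167) + g(-174, 45) = (4 + 2*167) + (24 - 174) = (4 + 334) - 150 = 338 - 150 = 188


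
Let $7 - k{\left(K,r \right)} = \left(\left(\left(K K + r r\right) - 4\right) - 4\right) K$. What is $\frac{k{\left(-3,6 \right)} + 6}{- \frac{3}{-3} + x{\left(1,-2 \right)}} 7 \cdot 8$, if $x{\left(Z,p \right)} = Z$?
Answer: $3472$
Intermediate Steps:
$k{\left(K,r \right)} = 7 - K \left(-8 + K^{2} + r^{2}\right)$ ($k{\left(K,r \right)} = 7 - \left(\left(\left(K K + r r\right) - 4\right) - 4\right) K = 7 - \left(\left(\left(K^{2} + r^{2}\right) - 4\right) - 4\right) K = 7 - \left(\left(-4 + K^{2} + r^{2}\right) - 4\right) K = 7 - \left(-8 + K^{2} + r^{2}\right) K = 7 - K \left(-8 + K^{2} + r^{2}\right)$)
$\frac{k{\left(-3,6 \right)} + 6}{- \frac{3}{-3} + x{\left(1,-2 \right)}} 7 \cdot 8 = \frac{\left(7 - \left(-3\right)^{3} + 8 \left(-3\right) - - 3 \cdot 6^{2}\right) + 6}{- \frac{3}{-3} + 1} \cdot 7 \cdot 8 = \frac{\left(7 - -27 - 24 - \left(-3\right) 36\right) + 6}{\left(-3\right) \left(- \frac{1}{3}\right) + 1} \cdot 7 \cdot 8 = \frac{\left(7 + 27 - 24 + 108\right) + 6}{1 + 1} \cdot 7 \cdot 8 = \frac{118 + 6}{2} \cdot 7 \cdot 8 = 124 \cdot \frac{1}{2} \cdot 7 \cdot 8 = 62 \cdot 7 \cdot 8 = 434 \cdot 8 = 3472$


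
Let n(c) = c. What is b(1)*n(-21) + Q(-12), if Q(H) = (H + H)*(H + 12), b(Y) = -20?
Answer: 420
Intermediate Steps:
Q(H) = 2*H*(12 + H) (Q(H) = (2*H)*(12 + H) = 2*H*(12 + H))
b(1)*n(-21) + Q(-12) = -20*(-21) + 2*(-12)*(12 - 12) = 420 + 2*(-12)*0 = 420 + 0 = 420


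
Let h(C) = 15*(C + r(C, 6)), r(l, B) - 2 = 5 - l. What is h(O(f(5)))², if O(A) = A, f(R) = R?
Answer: 11025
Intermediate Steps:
r(l, B) = 7 - l (r(l, B) = 2 + (5 - l) = 7 - l)
h(C) = 105 (h(C) = 15*(C + (7 - C)) = 15*7 = 105)
h(O(f(5)))² = 105² = 11025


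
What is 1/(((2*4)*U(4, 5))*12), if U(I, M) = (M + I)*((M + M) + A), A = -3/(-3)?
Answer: 1/9504 ≈ 0.00010522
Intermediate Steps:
A = 1 (A = -3*(-⅓) = 1)
U(I, M) = (1 + 2*M)*(I + M) (U(I, M) = (M + I)*((M + M) + 1) = (I + M)*(2*M + 1) = (I + M)*(1 + 2*M) = (1 + 2*M)*(I + M))
1/(((2*4)*U(4, 5))*12) = 1/(((2*4)*(4 + 5 + 2*5² + 2*4*5))*12) = 1/((8*(4 + 5 + 2*25 + 40))*12) = 1/((8*(4 + 5 + 50 + 40))*12) = 1/((8*99)*12) = 1/(792*12) = 1/9504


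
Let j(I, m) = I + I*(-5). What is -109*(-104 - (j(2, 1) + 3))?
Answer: 10791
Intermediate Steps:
j(I, m) = -4*I (j(I, m) = I - 5*I = -4*I)
-109*(-104 - (j(2, 1) + 3)) = -109*(-104 - (-4*2 + 3)) = -109*(-104 - (-8 + 3)) = -109*(-104 - 1*(-5)) = -109*(-104 + 5) = -109*(-99) = 10791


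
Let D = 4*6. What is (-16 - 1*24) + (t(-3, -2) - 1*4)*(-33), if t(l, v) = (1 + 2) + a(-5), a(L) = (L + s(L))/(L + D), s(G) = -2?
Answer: 98/19 ≈ 5.1579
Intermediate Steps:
D = 24
a(L) = (-2 + L)/(24 + L) (a(L) = (L - 2)/(L + 24) = (-2 + L)/(24 + L))
t(l, v) = 50/19 (t(l, v) = (1 + 2) + (-2 - 5)/(24 - 5) = 3 - 7/19 = 50/19)
(-16 - 1*24) + (t(-3, -2) - 1*4)*(-33) = (-16 - 1*24) + (50/19 - 1*4)*(-33) = (-16 - 24) + (50/19 - 4)*(-33) = -40 - 26/19*(-33) = -40 + 858/19 = 98/19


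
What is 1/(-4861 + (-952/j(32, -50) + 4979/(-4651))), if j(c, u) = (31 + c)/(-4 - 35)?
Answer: -13953/59617502 ≈ -0.00023404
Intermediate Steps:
j(c, u) = -31/39 - c/39 (j(c, u) = (31 + c)/(-39) = (31 + c)*(-1/39) = -31/39 - c/39)
1/(-4861 + (-952/j(32, -50) + 4979/(-4651))) = 1/(-4861 + (-952/(-31/39 - 1/39*32) + 4979/(-4651))) = 1/(-4861 + (-952/(-31/39 - 32/39) + 4979*(-1/4651))) = 1/(-4861 + (-952/(-21/13) - 4979/4651)) = 1/(-4861 + (-952*(-13/21) - 4979/4651)) = 1/(-4861 + (1768/3 - 4979/4651)) = 1/(-4861 + 8208031/13953) = 1/(-59617502/13953) = -13953/59617502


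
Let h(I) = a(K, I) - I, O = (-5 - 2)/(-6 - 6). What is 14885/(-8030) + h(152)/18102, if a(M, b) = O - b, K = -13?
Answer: -326261647/174430872 ≈ -1.8704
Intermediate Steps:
O = 7/12 (O = -7/(-12) = -7*(-1/12) = 7/12 ≈ 0.58333)
a(M, b) = 7/12 - b
h(I) = 7/12 - 2*I (h(I) = (7/12 - I) - I = 7/12 - 2*I)
14885/(-8030) + h(152)/18102 = 14885/(-8030) + (7/12 - 2*152)/18102 = 14885*(-1/8030) + (7/12 - 304)*(1/18102) = -2977/1606 - 3641/12*1/18102 = -2977/1606 - 3641/217224 = -326261647/174430872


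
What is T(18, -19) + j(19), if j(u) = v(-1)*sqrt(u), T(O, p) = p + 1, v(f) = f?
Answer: -18 - sqrt(19) ≈ -22.359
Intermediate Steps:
T(O, p) = 1 + p
j(u) = -sqrt(u)
T(18, -19) + j(19) = (1 - 19) - sqrt(19) = -18 - sqrt(19)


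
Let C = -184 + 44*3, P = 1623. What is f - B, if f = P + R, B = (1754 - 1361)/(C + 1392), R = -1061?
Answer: 752687/1340 ≈ 561.71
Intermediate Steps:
C = -52 (C = -184 + 132 = -52)
B = 393/1340 (B = (1754 - 1361)/(-52 + 1392) = 393/1340 ≈ 0.29328)
f = 562 (f = 1623 - 1061 = 562)
f - B = 562 - 1*393/1340 = 562 - 393/1340 = 752687/1340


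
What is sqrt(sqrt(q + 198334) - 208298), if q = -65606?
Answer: sqrt(-208298 + 2*sqrt(33182)) ≈ 456.0*I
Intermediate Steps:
sqrt(sqrt(q + 198334) - 208298) = sqrt(sqrt(-65606 + 198334) - 208298) = sqrt(sqrt(132728) - 208298) = sqrt(2*sqrt(33182) - 208298) = sqrt(-208298 + 2*sqrt(33182))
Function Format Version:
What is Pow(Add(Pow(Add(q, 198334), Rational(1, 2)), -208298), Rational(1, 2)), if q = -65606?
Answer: Pow(Add(-208298, Mul(2, Pow(33182, Rational(1, 2)))), Rational(1, 2)) ≈ Mul(456.00, I)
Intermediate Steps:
Pow(Add(Pow(Add(q, 198334), Rational(1, 2)), -208298), Rational(1, 2)) = Pow(Add(Pow(Add(-65606, 198334), Rational(1, 2)), -208298), Rational(1, 2)) = Pow(Add(Pow(132728, Rational(1, 2)), -208298), Rational(1, 2)) = Pow(Add(Mul(2, Pow(33182, Rational(1, 2))), -208298), Rational(1, 2)) = Pow(Add(-208298, Mul(2, Pow(33182, Rational(1, 2)))), Rational(1, 2))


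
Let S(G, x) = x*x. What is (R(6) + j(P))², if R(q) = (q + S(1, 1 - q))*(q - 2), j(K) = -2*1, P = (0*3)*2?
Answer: 14884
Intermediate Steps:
P = 0 (P = 0*2 = 0)
j(K) = -2
S(G, x) = x²
R(q) = (-2 + q)*(q + (1 - q)²) (R(q) = (q + (1 - q)²)*(q - 2) = (q + (1 - q)²)*(-2 + q) = (-2 + q)*(q + (1 - q)²))
(R(6) + j(P))² = ((-2 + 6³ - 3*6² + 3*6) - 2)² = ((-2 + 216 - 3*36 + 18) - 2)² = ((-2 + 216 - 108 + 18) - 2)² = (124 - 2)² = 122² = 14884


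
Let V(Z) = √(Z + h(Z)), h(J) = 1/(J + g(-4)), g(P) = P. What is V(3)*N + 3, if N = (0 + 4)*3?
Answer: 3 + 12*√2 ≈ 19.971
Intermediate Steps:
N = 12 (N = 4*3 = 12)
h(J) = 1/(-4 + J) (h(J) = 1/(J - 4) = 1/(-4 + J))
V(Z) = √(Z + 1/(-4 + Z))
V(3)*N + 3 = √((1 + 3*(-4 + 3))/(-4 + 3))*12 + 3 = √((1 + 3*(-1))/(-1))*12 + 3 = √(-(1 - 3))*12 + 3 = √(-1*(-2))*12 + 3 = √2*12 + 3 = 12*√2 + 3 = 3 + 12*√2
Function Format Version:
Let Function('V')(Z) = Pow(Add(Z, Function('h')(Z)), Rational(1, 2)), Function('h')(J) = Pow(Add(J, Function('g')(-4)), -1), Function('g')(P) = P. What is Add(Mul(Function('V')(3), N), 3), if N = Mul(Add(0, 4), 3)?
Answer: Add(3, Mul(12, Pow(2, Rational(1, 2)))) ≈ 19.971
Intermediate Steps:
N = 12 (N = Mul(4, 3) = 12)
Function('h')(J) = Pow(Add(-4, J), -1) (Function('h')(J) = Pow(Add(J, -4), -1) = Pow(Add(-4, J), -1))
Function('V')(Z) = Pow(Add(Z, Pow(Add(-4, Z), -1)), Rational(1, 2))
Add(Mul(Function('V')(3), N), 3) = Add(Mul(Pow(Mul(Pow(Add(-4, 3), -1), Add(1, Mul(3, Add(-4, 3)))), Rational(1, 2)), 12), 3) = Add(Mul(Pow(Mul(Pow(-1, -1), Add(1, Mul(3, -1))), Rational(1, 2)), 12), 3) = Add(Mul(Pow(Mul(-1, Add(1, -3)), Rational(1, 2)), 12), 3) = Add(Mul(Pow(Mul(-1, -2), Rational(1, 2)), 12), 3) = Add(Mul(Pow(2, Rational(1, 2)), 12), 3) = Add(Mul(12, Pow(2, Rational(1, 2))), 3) = Add(3, Mul(12, Pow(2, Rational(1, 2))))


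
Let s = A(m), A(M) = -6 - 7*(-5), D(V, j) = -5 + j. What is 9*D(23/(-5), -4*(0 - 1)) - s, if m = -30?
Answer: -38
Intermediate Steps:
A(M) = 29 (A(M) = -6 + 35 = 29)
s = 29
9*D(23/(-5), -4*(0 - 1)) - s = 9*(-5 - 4*(0 - 1)) - 1*29 = 9*(-5 - 4*(-1)) - 29 = 9*(-5 + 4) - 29 = 9*(-1) - 29 = -9 - 29 = -38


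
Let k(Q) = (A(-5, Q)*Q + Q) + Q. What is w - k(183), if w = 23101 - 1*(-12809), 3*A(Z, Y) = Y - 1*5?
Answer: 24686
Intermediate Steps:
A(Z, Y) = -5/3 + Y/3 (A(Z, Y) = (Y - 1*5)/3 = (Y - 5)/3 = (-5 + Y)/3 = -5/3 + Y/3)
w = 35910 (w = 23101 + 12809 = 35910)
k(Q) = 2*Q + Q*(-5/3 + Q/3) (k(Q) = ((-5/3 + Q/3)*Q + Q) + Q = (Q*(-5/3 + Q/3) + Q) + Q = (Q + Q*(-5/3 + Q/3)) + Q = 2*Q + Q*(-5/3 + Q/3))
w - k(183) = 35910 - 183*(1 + 183)/3 = 35910 - 183*184/3 = 35910 - 1*11224 = 35910 - 11224 = 24686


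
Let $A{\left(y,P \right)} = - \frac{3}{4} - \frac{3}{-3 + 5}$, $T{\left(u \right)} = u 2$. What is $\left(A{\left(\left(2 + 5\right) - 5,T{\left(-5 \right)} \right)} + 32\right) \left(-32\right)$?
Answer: $-952$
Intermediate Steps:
$T{\left(u \right)} = 2 u$
$A{\left(y,P \right)} = - \frac{9}{4}$ ($A{\left(y,P \right)} = \left(-3\right) \frac{1}{4} - \frac{3}{2} = - \frac{3}{4} - \frac{3}{2} = - \frac{9}{4}$)
$\left(A{\left(\left(2 + 5\right) - 5,T{\left(-5 \right)} \right)} + 32\right) \left(-32\right) = \left(- \frac{9}{4} + 32\right) \left(-32\right) = \frac{119}{4} \left(-32\right) = -952$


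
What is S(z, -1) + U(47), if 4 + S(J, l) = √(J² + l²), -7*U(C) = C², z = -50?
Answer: -2237/7 + √2501 ≈ -269.56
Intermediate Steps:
U(C) = -C²/7
S(J, l) = -4 + √(J² + l²)
S(z, -1) + U(47) = (-4 + √((-50)² + (-1)²)) - ⅐*47² = (-4 + √(2500 + 1)) - ⅐*2209 = (-4 + √2501) - 2209/7 = -2237/7 + √2501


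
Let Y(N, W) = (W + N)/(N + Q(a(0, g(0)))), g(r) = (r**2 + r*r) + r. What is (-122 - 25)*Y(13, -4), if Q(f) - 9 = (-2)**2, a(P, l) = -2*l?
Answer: -1323/26 ≈ -50.885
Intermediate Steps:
g(r) = r + 2*r**2 (g(r) = (r**2 + r**2) + r = 2*r**2 + r = r + 2*r**2)
Q(f) = 13 (Q(f) = 9 + (-2)**2 = 9 + 4 = 13)
Y(N, W) = (N + W)/(13 + N) (Y(N, W) = (W + N)/(N + 13) = (N + W)/(13 + N))
(-122 - 25)*Y(13, -4) = (-122 - 25)*((13 - 4)/(13 + 13)) = -147*9/26 = -1323/26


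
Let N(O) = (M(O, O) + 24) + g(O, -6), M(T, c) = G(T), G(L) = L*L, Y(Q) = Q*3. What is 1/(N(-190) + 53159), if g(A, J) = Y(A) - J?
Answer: 1/88719 ≈ 1.1272e-5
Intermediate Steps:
Y(Q) = 3*Q
G(L) = L²
M(T, c) = T²
g(A, J) = -J + 3*A (g(A, J) = 3*A - J = -J + 3*A)
N(O) = 30 + O² + 3*O (N(O) = (O² + 24) + (-1*(-6) + 3*O) = (24 + O²) + (6 + 3*O) = 30 + O² + 3*O)
1/(N(-190) + 53159) = 1/((30 + (-190)² + 3*(-190)) + 53159) = 1/((30 + 36100 - 570) + 53159) = 1/(35560 + 53159) = 1/88719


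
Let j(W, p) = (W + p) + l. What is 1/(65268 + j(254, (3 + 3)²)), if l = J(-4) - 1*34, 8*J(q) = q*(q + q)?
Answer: 1/65528 ≈ 1.5261e-5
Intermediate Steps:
J(q) = q²/4 (J(q) = (q*(q + q))/8 = (q*(2*q))/8 = (2*q²)/8 = q²/4)
l = -30 (l = (¼)*(-4)² - 1*34 = (¼)*16 - 34 = 4 - 34 = -30)
j(W, p) = -30 + W + p (j(W, p) = (W + p) - 30 = -30 + W + p)
1/(65268 + j(254, (3 + 3)²)) = 1/(65268 + (-30 + 254 + (3 + 3)²)) = 1/(65268 + (-30 + 254 + 6²)) = 1/(65268 + (-30 + 254 + 36)) = 1/(65268 + 260) = 1/65528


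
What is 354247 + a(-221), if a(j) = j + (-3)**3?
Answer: 353999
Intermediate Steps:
a(j) = -27 + j (a(j) = j - 27 = -27 + j)
354247 + a(-221) = 354247 + (-27 - 221) = 354247 - 248 = 353999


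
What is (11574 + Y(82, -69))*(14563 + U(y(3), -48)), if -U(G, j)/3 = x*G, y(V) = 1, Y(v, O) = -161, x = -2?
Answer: 166275997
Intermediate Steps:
U(G, j) = 6*G (U(G, j) = -(-6)*G = 6*G)
(11574 + Y(82, -69))*(14563 + U(y(3), -48)) = (11574 - 161)*(14563 + 6*1) = 11413*(14563 + 6) = 11413*14569 = 166275997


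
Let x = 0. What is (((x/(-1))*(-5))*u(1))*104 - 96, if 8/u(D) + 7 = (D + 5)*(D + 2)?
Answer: -96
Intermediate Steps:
u(D) = 8/(-7 + (2 + D)*(5 + D)) (u(D) = 8/(-7 + (D + 5)*(D + 2)) = 8/(-7 + (5 + D)*(2 + D)) = 8/(-7 + (2 + D)*(5 + D)))
(((x/(-1))*(-5))*u(1))*104 - 96 = (((0/(-1))*(-5))*(8/(3 + 1**2 + 7*1)))*104 - 96 = (((0*(-1))*(-5))*(8/(3 + 1 + 7)))*104 - 96 = ((0*(-5))*(8/11))*104 - 96 = (0*(8*(1/11)))*104 - 96 = (0*(8/11))*104 - 96 = 0*104 - 96 = 0 - 96 = -96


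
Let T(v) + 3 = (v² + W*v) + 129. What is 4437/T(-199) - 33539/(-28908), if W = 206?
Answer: -7797353/3329676 ≈ -2.3418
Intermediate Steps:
T(v) = 126 + v² + 206*v (T(v) = -3 + ((v² + 206*v) + 129) = -3 + (129 + v² + 206*v) = 126 + v² + 206*v)
4437/T(-199) - 33539/(-28908) = 4437/(126 + (-199)² + 206*(-199)) - 33539/(-28908) = 4437/(126 + 39601 - 40994) - 33539*(-1/28908) = 4437/(-1267) + 3049/2628 = 4437*(-1/1267) + 3049/2628 = -4437/1267 + 3049/2628 = -7797353/3329676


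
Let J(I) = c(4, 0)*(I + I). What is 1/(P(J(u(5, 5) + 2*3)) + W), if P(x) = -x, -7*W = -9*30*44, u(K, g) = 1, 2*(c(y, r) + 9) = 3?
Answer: 7/12615 ≈ 0.00055490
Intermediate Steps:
c(y, r) = -15/2 (c(y, r) = -9 + (½)*3 = -9 + 3/2 = -15/2)
W = 11880/7 (W = -(-9*30)*44/7 = -(-270)*44/7 = -⅐*(-11880) = 11880/7 ≈ 1697.1)
J(I) = -15*I (J(I) = -15*(I + I)/2 = -15*I)
1/(P(J(u(5, 5) + 2*3)) + W) = 1/(-(-15)*(1 + 2*3) + 11880/7) = 1/(-(-15)*(1 + 6) + 11880/7) = 1/(-(-15)*7 + 11880/7) = 1/(-1*(-105) + 11880/7) = 1/(105 + 11880/7) = 1/(12615/7) = 7/12615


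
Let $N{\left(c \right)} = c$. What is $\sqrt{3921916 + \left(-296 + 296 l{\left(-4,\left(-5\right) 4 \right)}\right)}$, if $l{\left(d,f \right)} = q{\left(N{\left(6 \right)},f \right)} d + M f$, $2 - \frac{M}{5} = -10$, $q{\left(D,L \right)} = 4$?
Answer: $2 \sqrt{890421} \approx 1887.2$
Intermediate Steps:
$M = 60$ ($M = 10 - -50 = 10 + 50 = 60$)
$l{\left(d,f \right)} = 4 d + 60 f$
$\sqrt{3921916 + \left(-296 + 296 l{\left(-4,\left(-5\right) 4 \right)}\right)} = \sqrt{3921916 + \left(-296 + 296 \left(4 \left(-4\right) + 60 \left(\left(-5\right) 4\right)\right)\right)} = \sqrt{3921916 + \left(-296 + 296 \left(-16 + 60 \left(-20\right)\right)\right)} = \sqrt{3921916 + \left(-296 + 296 \left(-16 - 1200\right)\right)} = \sqrt{3921916 + \left(-296 + 296 \left(-1216\right)\right)} = \sqrt{3921916 - 360232} = \sqrt{3561684} = 2 \sqrt{890421}$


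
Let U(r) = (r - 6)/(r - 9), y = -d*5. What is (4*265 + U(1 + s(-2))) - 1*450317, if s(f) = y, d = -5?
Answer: -7637349/17 ≈ -4.4926e+5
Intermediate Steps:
y = 25 (y = -(-5)*5 = -1*(-25) = 25)
s(f) = 25
U(r) = (-6 + r)/(-9 + r)
(4*265 + U(1 + s(-2))) - 1*450317 = (4*265 + (-6 + (1 + 25))/(-9 + (1 + 25))) - 1*450317 = (1060 + (-6 + 26)/(-9 + 26)) - 450317 = (1060 + 20/17) - 450317 = 18040/17 - 450317 = -7637349/17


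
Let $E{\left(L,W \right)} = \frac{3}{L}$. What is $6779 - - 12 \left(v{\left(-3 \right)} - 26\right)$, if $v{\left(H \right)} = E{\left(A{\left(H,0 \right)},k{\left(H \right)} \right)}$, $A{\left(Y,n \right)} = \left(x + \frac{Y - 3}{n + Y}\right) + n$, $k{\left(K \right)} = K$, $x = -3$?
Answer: $6431$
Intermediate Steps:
$A{\left(Y,n \right)} = -3 + n + \frac{-3 + Y}{Y + n}$ ($A{\left(Y,n \right)} = \left(-3 + \frac{Y - 3}{n + Y}\right) + n = \left(-3 + \frac{-3 + Y}{Y + n}\right) + n = -3 + n + \frac{-3 + Y}{Y + n}$)
$v{\left(H \right)} = \frac{3 H}{-3 - 2 H}$ ($v{\left(H \right)} = \frac{3}{\frac{1}{H + 0} \left(-3 + 0^{2} - 0 - 2 H + H 0\right)} = \frac{3}{\frac{1}{H} \left(-3 + 0 + 0 - 2 H + 0\right)} = \frac{3}{\frac{1}{H} \left(-3 - 2 H\right)} = 3 \frac{H}{-3 - 2 H} = \frac{3 H}{-3 - 2 H}$)
$6779 - - 12 \left(v{\left(-3 \right)} - 26\right) = 6779 - - 12 \left(3 \left(-3\right) \frac{1}{-3 - -6} - 26\right) = 6779 - - 12 \left(3 \left(-3\right) \frac{1}{-3 + 6} - 26\right) = 6779 - - 12 \left(3 \left(-3\right) \frac{1}{3} - 26\right) = 6779 - - 12 \left(-3 - 26\right) = 6779 - \left(-12\right) \left(-29\right) = 6779 - 348 = 6431$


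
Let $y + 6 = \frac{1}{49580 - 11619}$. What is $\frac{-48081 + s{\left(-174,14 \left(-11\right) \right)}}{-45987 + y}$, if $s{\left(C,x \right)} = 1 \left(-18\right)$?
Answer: $\frac{1825886139}{1745940272} \approx 1.0458$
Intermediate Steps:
$y = - \frac{227765}{37961}$ ($y = -6 + \frac{1}{49580 - 11619} = -6 + \frac{1}{37961} = - \frac{227765}{37961} \approx -6.0$)
$s{\left(C,x \right)} = -18$
$\frac{-48081 + s{\left(-174,14 \left(-11\right) \right)}}{-45987 + y} = \frac{-48081 - 18}{-45987 - \frac{227765}{37961}} = - \frac{48099}{- \frac{1745940272}{37961}} = \left(-48099\right) \left(- \frac{37961}{1745940272}\right) = \frac{1825886139}{1745940272}$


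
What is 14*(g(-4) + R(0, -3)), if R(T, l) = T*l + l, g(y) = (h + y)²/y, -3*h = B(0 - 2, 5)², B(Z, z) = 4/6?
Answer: -74522/729 ≈ -102.22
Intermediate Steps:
B(Z, z) = ⅔ (B(Z, z) = 4*(⅙) = ⅔)
h = -4/27 (h = -(⅔)²/3 = -⅓*4/9 = -4/27 ≈ -0.14815)
g(y) = (-4/27 + y)²/y
R(T, l) = l + T*l
14*(g(-4) + R(0, -3)) = 14*((1/729)*(-4 + 27*(-4))²/(-4) - 3*(1 + 0)) = 14*((1/729)*(-¼)*(-4 - 108)² - 3*1) = 14*((1/729)*(-¼)*(-112)² - 3) = 14*((1/729)*(-¼)*12544 - 3) = 14*(-3136/729 - 3) = 14*(-5323/729) = -74522/729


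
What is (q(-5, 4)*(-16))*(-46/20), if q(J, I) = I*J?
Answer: -736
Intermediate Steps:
(q(-5, 4)*(-16))*(-46/20) = ((4*(-5))*(-16))*(-46/20) = (-20*(-16))*(-46*1/20) = 320*(-23/10) = -736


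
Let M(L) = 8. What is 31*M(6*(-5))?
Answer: 248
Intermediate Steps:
31*M(6*(-5)) = 31*8 = 248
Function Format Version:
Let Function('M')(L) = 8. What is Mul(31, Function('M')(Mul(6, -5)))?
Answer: 248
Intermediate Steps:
Mul(31, Function('M')(Mul(6, -5))) = Mul(31, 8) = 248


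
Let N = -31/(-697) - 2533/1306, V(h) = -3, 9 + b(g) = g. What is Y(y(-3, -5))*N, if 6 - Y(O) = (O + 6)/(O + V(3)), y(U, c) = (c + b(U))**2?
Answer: -2451246315/260340652 ≈ -9.4155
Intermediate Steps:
b(g) = -9 + g
y(U, c) = (-9 + U + c)**2 (y(U, c) = (c + (-9 + U))**2 = (-9 + U + c)**2)
N = -1725015/910282 (N = -31*(-1/697) - 2533*1/1306 = 31/697 - 2533/1306 = -1725015/910282 ≈ -1.8950)
Y(O) = 6 - (6 + O)/(-3 + O) (Y(O) = 6 - (O + 6)/(O - 3) = 6 - (6 + O)/(-3 + O))
Y(y(-3, -5))*N = ((-24 + 5*(-9 - 3 - 5)**2)/(-3 + (-9 - 3 - 5)**2))*(-1725015/910282) = ((-24 + 5*(-17)**2)/(-3 + (-17)**2))*(-1725015/910282) = ((-24 + 5*289)/(-3 + 289))*(-1725015/910282) = ((-24 + 1445)/286)*(-1725015/910282) = ((1/286)*1421)*(-1725015/910282) = (1421/286)*(-1725015/910282) = -2451246315/260340652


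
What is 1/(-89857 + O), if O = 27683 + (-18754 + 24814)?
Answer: -1/56114 ≈ -1.7821e-5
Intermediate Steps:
O = 33743 (O = 27683 + 6060 = 33743)
1/(-89857 + O) = 1/(-89857 + 33743) = 1/(-56114) = -1/56114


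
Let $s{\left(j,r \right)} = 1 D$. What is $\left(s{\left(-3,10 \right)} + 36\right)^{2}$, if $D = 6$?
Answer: $1764$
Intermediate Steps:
$s{\left(j,r \right)} = 6$ ($s{\left(j,r \right)} = 1 \cdot 6 = 6$)
$\left(s{\left(-3,10 \right)} + 36\right)^{2} = \left(6 + 36\right)^{2} = 42^{2} = 1764$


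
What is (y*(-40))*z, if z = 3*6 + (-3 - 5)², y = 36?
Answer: -118080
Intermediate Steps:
z = 82 (z = 18 + (-8)² = 18 + 64 = 82)
(y*(-40))*z = (36*(-40))*82 = -1440*82 = -118080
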